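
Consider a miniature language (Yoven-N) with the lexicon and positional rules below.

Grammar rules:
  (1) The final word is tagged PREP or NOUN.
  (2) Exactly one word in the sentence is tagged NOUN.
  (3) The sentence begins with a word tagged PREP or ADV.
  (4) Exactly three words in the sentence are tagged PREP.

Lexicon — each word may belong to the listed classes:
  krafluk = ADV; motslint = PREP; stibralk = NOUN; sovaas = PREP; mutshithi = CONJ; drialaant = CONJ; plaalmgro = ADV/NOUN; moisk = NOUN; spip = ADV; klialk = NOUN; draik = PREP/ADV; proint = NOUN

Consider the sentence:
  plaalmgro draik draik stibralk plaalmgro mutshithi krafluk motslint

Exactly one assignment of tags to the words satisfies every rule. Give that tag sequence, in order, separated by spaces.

Candidates per position — 1:plaalmgro {ADV,NOUN}; 2:draik {PREP,ADV}; 3:draik {PREP,ADV}; 4:stibralk {NOUN}; 5:plaalmgro {ADV,NOUN}; 6:mutshithi {CONJ}; 7:krafluk {ADV}; 8:motslint {PREP}.
If word 1 were NOUN, no tagging could satisfy rule 2; so word 1 is ADV.
If word 2 were ADV, no tagging could satisfy rule 4; so word 2 is PREP.
If word 3 were ADV, no tagging could satisfy rule 4; so word 3 is PREP.
If word 5 were NOUN, no tagging could satisfy rule 2; so word 5 is ADV.
The only consistent sequence is: ADV PREP PREP NOUN ADV CONJ ADV PREP.
Checking: rule 1 holds; rule 2 holds; rule 3 holds; rule 4 holds.

ADV PREP PREP NOUN ADV CONJ ADV PREP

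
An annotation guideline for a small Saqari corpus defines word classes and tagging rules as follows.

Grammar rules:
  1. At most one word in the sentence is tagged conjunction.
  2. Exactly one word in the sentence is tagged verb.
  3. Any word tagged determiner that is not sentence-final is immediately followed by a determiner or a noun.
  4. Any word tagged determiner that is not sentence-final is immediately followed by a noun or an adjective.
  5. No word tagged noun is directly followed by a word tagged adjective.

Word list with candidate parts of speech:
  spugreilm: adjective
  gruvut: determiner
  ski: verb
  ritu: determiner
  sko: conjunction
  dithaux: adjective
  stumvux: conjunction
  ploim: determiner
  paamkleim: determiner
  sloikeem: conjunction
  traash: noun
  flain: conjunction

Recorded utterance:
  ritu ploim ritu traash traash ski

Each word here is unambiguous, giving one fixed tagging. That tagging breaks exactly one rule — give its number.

4

Fixed tagging: determiner determiner determiner noun noun verb.
Checking each rule: R1 ✓, R2 ✓, R3 ✓, R4 ✗, R5 ✓.
Only rule 4 fails.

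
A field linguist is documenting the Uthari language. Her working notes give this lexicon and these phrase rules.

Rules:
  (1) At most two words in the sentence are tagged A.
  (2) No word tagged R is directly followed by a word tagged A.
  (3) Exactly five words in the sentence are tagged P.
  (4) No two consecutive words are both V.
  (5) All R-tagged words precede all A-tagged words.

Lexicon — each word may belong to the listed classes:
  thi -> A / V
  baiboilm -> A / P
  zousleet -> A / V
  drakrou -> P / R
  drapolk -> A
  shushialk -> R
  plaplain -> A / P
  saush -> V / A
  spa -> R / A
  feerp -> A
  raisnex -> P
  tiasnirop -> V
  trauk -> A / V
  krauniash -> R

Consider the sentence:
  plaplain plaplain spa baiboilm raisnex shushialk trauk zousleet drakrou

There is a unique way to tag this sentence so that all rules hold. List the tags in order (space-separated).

P P R P P R V A P

Candidates per position — 1:plaplain {A,P}; 2:plaplain {A,P}; 3:spa {R,A}; 4:baiboilm {A,P}; 5:raisnex {P}; 6:shushialk {R}; 7:trauk {A,V}; 8:zousleet {A,V}; 9:drakrou {P,R}.
Position 1: A is ruled out by rule 3; that leaves P.
Position 2: A is ruled out by rule 3; that leaves P.
Position 3: A is ruled out by rule 5; that leaves R.
Position 4: A is ruled out by rule 2; that leaves P.
Position 7: A is ruled out by rule 2; that leaves V.
Position 8: V is ruled out by rule 4; that leaves A.
Position 9: R is ruled out by rule 3; that leaves P.
The only consistent sequence is: P P R P P R V A P.
Rule-by-rule: rule 1 ✓; rule 2 ✓; rule 3 ✓; rule 4 ✓; rule 5 ✓.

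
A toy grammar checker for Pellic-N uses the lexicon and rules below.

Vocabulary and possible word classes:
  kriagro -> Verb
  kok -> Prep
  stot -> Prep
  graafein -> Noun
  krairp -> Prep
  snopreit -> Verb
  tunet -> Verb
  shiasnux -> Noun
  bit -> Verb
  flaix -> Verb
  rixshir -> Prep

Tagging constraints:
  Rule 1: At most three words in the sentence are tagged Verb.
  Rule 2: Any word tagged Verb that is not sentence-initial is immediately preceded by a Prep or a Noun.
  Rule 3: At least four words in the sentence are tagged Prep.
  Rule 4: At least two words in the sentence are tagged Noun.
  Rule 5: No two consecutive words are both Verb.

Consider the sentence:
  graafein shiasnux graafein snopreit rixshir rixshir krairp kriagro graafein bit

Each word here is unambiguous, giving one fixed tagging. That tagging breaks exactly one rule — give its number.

Fixed tagging: Noun Noun Noun Verb Prep Prep Prep Verb Noun Verb.
Rule check: R1 ✓, R2 ✓, R3 ✗, R4 ✓, R5 ✓.
Only rule 3 fails.

3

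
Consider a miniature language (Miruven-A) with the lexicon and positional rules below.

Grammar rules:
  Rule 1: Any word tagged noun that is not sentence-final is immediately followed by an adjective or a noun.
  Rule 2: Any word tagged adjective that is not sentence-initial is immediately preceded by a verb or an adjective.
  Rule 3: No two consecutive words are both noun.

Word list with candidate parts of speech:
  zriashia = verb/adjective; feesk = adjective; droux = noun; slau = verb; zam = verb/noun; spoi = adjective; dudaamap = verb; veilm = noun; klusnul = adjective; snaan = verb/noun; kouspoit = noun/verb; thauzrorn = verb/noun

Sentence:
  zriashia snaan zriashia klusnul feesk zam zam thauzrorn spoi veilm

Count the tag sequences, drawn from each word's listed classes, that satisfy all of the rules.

4

Candidates per position — 1:zriashia {verb,adjective}; 2:snaan {verb,noun}; 3:zriashia {verb,adjective}; 4:klusnul {adjective}; 5:feesk {adjective}; 6:zam {verb,noun}; 7:zam {verb,noun}; 8:thauzrorn {verb,noun}; 9:spoi {adjective}; 10:veilm {noun}.
There are 64 candidate sequences in total.
The sequences that satisfy every rule: verb verb verb adjective adjective verb verb verb adjective noun; verb verb adjective adjective adjective verb verb verb adjective noun; adjective verb verb adjective adjective verb verb verb adjective noun; adjective verb adjective adjective adjective verb verb verb adjective noun.
Count = 4.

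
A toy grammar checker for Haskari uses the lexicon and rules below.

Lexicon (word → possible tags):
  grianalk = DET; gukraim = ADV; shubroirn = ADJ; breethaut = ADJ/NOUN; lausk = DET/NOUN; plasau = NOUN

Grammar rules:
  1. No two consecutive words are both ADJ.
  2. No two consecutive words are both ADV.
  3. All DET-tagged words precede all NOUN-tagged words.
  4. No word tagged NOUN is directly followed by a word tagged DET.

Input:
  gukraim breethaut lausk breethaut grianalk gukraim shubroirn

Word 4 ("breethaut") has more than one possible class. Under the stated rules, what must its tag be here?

ADJ

Candidates per position — 1:gukraim {ADV}; 2:breethaut {ADJ,NOUN}; 3:lausk {DET,NOUN}; 4:breethaut {ADJ,NOUN}; 5:grianalk {DET}; 6:gukraim {ADV}; 7:shubroirn {ADJ}.
Position 2: NOUN is ruled out by rule 3; that leaves ADJ.
Position 3: NOUN is ruled out by rule 3; that leaves DET.
Position 4: NOUN is ruled out by rule 3; that leaves ADJ.
That leaves exactly one tagging: ADV ADJ DET ADJ DET ADV ADJ.
Rule-by-rule: rule 1 holds; rule 2 holds; rule 3 holds; rule 4 holds.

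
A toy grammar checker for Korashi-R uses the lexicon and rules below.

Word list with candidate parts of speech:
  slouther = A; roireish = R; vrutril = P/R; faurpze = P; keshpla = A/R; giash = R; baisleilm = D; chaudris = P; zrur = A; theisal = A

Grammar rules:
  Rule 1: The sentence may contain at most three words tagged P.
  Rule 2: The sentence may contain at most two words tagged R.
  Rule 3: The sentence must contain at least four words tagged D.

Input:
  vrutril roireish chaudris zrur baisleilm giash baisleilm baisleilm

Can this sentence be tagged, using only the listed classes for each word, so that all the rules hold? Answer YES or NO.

NO

Candidates per position — 1:vrutril {P,R}; 2:roireish {R}; 3:chaudris {P}; 4:zrur {A}; 5:baisleilm {D}; 6:giash {R}; 7:baisleilm {D}; 8:baisleilm {D}.
Rule 3 cannot be satisfied by any choice of tags from the lexicon.
So there is no consistent tagging.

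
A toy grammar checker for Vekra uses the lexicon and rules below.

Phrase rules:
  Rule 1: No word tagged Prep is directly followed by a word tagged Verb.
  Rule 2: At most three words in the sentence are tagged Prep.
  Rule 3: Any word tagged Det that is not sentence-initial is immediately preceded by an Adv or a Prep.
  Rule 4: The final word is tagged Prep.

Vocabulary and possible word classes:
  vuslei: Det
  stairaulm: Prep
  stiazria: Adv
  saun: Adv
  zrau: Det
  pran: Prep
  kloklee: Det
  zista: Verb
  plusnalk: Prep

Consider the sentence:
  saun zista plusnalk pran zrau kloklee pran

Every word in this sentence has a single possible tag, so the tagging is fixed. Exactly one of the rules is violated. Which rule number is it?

3

Fixed tagging: Adv Verb Prep Prep Det Det Prep.
Checking each rule: R1 ok, R2 ok, R3 fails, R4 ok.
Only rule 3 fails.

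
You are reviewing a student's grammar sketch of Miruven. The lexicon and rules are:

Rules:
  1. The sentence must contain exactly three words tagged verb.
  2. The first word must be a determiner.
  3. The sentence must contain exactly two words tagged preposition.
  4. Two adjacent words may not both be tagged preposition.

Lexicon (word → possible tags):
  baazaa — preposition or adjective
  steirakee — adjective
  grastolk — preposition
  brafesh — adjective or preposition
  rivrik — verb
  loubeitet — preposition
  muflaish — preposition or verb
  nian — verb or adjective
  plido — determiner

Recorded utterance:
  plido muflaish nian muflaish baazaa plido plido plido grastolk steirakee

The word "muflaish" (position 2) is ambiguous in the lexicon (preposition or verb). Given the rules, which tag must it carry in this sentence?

Candidates per position — 1:plido {determiner}; 2:muflaish {preposition,verb}; 3:nian {verb,adjective}; 4:muflaish {preposition,verb}; 5:baazaa {preposition,adjective}; 6:plido {determiner}; 7:plido {determiner}; 8:plido {determiner}; 9:grastolk {preposition}; 10:steirakee {adjective}.
Position 2: preposition is ruled out by rule 1; that leaves verb.
Position 3: adjective is ruled out by rule 1; that leaves verb.
Position 4: preposition is ruled out by rule 1; that leaves verb.
Position 5: adjective is ruled out by rule 3; that leaves preposition.
The only consistent sequence is: determiner verb verb verb preposition determiner determiner determiner preposition adjective.
Checking: rule 1 satisfied; rule 2 satisfied; rule 3 satisfied; rule 4 satisfied.

verb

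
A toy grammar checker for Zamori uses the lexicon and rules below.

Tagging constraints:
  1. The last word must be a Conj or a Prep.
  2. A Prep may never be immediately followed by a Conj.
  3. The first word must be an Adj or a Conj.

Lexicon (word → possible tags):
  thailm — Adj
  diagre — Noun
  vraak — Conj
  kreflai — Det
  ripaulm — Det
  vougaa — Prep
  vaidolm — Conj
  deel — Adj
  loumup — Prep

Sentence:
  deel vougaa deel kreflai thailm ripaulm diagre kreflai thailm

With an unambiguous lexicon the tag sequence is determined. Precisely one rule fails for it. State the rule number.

Fixed tagging: Adj Prep Adj Det Adj Det Noun Det Adj.
Rule check: R1 ✗, R2 ✓, R3 ✓.
Only rule 1 fails.

1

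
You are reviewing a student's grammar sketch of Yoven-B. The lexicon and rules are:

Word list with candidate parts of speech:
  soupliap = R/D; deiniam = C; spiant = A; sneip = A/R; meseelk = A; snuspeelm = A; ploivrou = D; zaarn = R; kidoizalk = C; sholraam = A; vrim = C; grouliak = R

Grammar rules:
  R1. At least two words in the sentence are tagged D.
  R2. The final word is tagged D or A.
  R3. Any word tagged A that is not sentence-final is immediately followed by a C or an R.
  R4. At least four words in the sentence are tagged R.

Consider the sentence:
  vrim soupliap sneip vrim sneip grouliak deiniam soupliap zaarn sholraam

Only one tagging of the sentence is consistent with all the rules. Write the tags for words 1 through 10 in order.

Candidates per position — 1:vrim {C}; 2:soupliap {R,D}; 3:sneip {A,R}; 4:vrim {C}; 5:sneip {A,R}; 6:grouliak {R}; 7:deiniam {C}; 8:soupliap {R,D}; 9:zaarn {R}; 10:sholraam {A}.
Position 2: R is ruled out by rule 1; that leaves D.
Position 8: R is ruled out by rule 1; that leaves D.
Position 3: A is ruled out by rule 4; that leaves R.
Position 5: A is ruled out by rule 4; that leaves R.
The unique satisfying tagging is: C D R C R R C D R A.
Verifying each rule — rule 1 holds; rule 2 holds; rule 3 holds; rule 4 holds.

C D R C R R C D R A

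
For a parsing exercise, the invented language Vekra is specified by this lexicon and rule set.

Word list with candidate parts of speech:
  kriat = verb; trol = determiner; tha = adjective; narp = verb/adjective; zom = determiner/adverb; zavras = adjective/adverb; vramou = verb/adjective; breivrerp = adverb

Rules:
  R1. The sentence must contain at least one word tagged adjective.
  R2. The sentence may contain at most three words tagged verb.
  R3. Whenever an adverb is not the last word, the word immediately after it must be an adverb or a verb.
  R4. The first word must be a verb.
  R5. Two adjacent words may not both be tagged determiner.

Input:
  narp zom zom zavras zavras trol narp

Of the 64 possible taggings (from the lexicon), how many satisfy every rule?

Candidates per position — 1:narp {verb,adjective}; 2:zom {determiner,adverb}; 3:zom {determiner,adverb}; 4:zavras {adjective,adverb}; 5:zavras {adjective,adverb}; 6:trol {determiner}; 7:narp {verb,adjective}.
There are 64 candidate sequences in total.
Every candidate sequence violates at least one rule; no consistent tagging exists.
Count = 0.

0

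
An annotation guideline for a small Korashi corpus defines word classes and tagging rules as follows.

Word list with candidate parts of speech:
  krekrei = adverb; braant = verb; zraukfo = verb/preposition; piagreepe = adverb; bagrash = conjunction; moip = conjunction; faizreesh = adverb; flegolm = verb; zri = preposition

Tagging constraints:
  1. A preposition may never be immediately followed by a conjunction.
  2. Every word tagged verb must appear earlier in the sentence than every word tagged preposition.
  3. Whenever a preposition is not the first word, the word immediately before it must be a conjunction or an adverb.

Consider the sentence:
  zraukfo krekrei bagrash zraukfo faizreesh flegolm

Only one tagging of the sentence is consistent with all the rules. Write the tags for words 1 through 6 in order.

Candidates per position — 1:zraukfo {verb,preposition}; 2:krekrei {adverb}; 3:bagrash {conjunction}; 4:zraukfo {verb,preposition}; 5:faizreesh {adverb}; 6:flegolm {verb}.
At position 1, choosing preposition makes rule 2 impossible to satisfy; hence verb.
At position 4, choosing preposition makes rule 2 impossible to satisfy; hence verb.
The only consistent sequence is: verb adverb conjunction verb adverb verb.
Checking: rule 1 ✓; rule 2 ✓; rule 3 ✓.

verb adverb conjunction verb adverb verb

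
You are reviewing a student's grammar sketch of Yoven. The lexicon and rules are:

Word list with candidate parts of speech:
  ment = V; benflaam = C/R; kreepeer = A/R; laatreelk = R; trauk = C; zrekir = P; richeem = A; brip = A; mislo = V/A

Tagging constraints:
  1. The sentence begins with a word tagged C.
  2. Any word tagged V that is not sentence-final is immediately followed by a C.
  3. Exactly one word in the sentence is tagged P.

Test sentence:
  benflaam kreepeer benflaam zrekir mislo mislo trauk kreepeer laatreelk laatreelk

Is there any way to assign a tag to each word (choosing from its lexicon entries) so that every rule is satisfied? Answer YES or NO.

YES

Candidates per position — 1:benflaam {C,R}; 2:kreepeer {A,R}; 3:benflaam {C,R}; 4:zrekir {P}; 5:mislo {V,A}; 6:mislo {V,A}; 7:trauk {C}; 8:kreepeer {A,R}; 9:laatreelk {R}; 10:laatreelk {R}.
One satisfying assignment: C A R P A V C A R R.
Check: rule 1 ok; rule 2 ok; rule 3 ok.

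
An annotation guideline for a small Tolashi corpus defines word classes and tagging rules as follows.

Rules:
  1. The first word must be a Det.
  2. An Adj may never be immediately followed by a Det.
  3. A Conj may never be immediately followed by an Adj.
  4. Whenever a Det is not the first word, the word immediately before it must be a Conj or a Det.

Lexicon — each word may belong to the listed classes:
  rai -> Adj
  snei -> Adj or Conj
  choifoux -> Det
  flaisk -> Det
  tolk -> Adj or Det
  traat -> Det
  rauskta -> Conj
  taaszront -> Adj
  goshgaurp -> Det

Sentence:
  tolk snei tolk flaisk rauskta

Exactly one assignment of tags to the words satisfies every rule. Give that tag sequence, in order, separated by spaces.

Candidates per position — 1:tolk {Adj,Det}; 2:snei {Adj,Conj}; 3:tolk {Adj,Det}; 4:flaisk {Det}; 5:rauskta {Conj}.
If word 1 were Adj, no tagging could satisfy rule 1; so word 1 is Det.
If word 2 were Adj, no tagging could satisfy rule 2; so word 2 is Conj.
If word 3 were Adj, no tagging could satisfy rule 2; so word 3 is Det.
The only consistent sequence is: Det Conj Det Det Conj.
Verifying each rule — rule 1 holds; rule 2 holds; rule 3 holds; rule 4 holds.

Det Conj Det Det Conj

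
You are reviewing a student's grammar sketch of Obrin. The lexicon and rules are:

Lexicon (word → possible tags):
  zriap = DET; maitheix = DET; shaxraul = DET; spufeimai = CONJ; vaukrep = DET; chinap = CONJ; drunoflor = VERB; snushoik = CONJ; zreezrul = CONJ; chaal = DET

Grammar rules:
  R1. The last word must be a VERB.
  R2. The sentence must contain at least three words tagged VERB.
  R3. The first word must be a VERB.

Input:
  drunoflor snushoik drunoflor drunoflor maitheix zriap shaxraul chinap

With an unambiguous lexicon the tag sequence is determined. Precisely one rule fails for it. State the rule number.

Fixed tagging: VERB CONJ VERB VERB DET DET DET CONJ.
Checking each rule: R1 violated, R2 holds, R3 holds.
Only rule 1 fails.

1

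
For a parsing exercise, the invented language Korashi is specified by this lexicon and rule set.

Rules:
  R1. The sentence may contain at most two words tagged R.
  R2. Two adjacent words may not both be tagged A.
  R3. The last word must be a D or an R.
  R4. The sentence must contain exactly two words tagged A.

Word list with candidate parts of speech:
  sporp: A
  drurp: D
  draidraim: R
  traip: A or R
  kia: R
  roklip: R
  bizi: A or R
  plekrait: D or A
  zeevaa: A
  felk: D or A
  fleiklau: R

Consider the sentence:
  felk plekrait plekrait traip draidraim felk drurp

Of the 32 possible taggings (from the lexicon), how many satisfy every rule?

Candidates per position — 1:felk {D,A}; 2:plekrait {D,A}; 3:plekrait {D,A}; 4:traip {A,R}; 5:draidraim {R}; 6:felk {D,A}; 7:drurp {D}.
There are 32 candidate sequences in total.
Checking each against the rules leaves 7 sequences.
Count = 7.

7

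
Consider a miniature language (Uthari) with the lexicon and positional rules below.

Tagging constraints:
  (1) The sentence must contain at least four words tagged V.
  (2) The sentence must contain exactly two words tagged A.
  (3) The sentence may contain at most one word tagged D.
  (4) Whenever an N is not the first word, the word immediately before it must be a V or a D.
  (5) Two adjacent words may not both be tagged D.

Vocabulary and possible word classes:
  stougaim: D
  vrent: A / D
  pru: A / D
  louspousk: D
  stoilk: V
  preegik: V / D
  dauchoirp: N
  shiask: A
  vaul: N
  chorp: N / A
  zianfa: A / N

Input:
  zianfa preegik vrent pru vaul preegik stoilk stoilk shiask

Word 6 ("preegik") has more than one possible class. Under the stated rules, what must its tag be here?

V

Candidates per position — 1:zianfa {A,N}; 2:preegik {V,D}; 3:vrent {A,D}; 4:pru {A,D}; 5:vaul {N}; 6:preegik {V,D}; 7:stoilk {V}; 8:stoilk {V}; 9:shiask {A}.
Word 2 cannot be D — rule 1 would then fail for every completion. It is V.
Word 4 cannot be A — rule 4 would then fail for every completion. It is D.
Word 6 cannot be D — rule 1 would then fail for every completion. It is V.
Word 3 cannot be D — rule 3 would then fail for every completion. It is A.
Word 1 cannot be A — rule 2 would then fail for every completion. It is N.
The unique satisfying tagging is: N V A D N V V V A.
Check: rule 1 satisfied; rule 2 satisfied; rule 3 satisfied; rule 4 satisfied; rule 5 satisfied.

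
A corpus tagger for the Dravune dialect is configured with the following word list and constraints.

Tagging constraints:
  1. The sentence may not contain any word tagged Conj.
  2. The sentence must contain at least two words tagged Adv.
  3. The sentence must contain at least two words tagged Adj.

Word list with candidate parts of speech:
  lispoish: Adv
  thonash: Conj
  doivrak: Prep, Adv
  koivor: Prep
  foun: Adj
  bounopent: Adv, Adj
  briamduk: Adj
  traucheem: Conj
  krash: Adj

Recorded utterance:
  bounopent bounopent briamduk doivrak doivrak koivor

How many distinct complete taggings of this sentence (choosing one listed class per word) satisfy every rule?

7

Candidates per position — 1:bounopent {Adv,Adj}; 2:bounopent {Adv,Adj}; 3:briamduk {Adj}; 4:doivrak {Prep,Adv}; 5:doivrak {Prep,Adv}; 6:koivor {Prep}.
There are 16 candidate sequences in total.
Checking each against the rules leaves 7 sequences.
Count = 7.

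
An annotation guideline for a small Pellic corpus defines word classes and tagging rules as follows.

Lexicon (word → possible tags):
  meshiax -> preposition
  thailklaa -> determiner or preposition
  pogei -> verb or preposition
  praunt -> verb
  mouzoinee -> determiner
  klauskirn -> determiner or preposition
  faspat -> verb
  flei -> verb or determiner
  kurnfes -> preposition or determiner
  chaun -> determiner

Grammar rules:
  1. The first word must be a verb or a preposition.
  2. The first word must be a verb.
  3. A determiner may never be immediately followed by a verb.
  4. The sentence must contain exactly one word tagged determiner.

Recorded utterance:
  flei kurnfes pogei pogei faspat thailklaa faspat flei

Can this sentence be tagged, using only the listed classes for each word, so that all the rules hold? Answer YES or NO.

YES

Candidates per position — 1:flei {verb,determiner}; 2:kurnfes {preposition,determiner}; 3:pogei {verb,preposition}; 4:pogei {verb,preposition}; 5:faspat {verb}; 6:thailklaa {determiner,preposition}; 7:faspat {verb}; 8:flei {verb,determiner}.
One satisfying assignment: verb preposition verb verb verb preposition verb determiner.
Verifying each rule — rule 1 ok; rule 2 ok; rule 3 ok; rule 4 ok.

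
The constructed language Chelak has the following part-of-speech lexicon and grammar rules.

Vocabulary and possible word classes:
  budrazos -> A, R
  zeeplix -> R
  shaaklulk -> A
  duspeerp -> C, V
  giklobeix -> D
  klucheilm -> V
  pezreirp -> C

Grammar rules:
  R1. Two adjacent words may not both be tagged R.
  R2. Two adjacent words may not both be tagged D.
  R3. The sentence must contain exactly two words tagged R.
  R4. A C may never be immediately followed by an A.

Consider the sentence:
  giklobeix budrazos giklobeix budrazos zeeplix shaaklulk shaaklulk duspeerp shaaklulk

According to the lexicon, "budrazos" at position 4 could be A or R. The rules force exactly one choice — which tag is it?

Candidates per position — 1:giklobeix {D}; 2:budrazos {A,R}; 3:giklobeix {D}; 4:budrazos {A,R}; 5:zeeplix {R}; 6:shaaklulk {A}; 7:shaaklulk {A}; 8:duspeerp {C,V}; 9:shaaklulk {A}.
Word 4 cannot be R — rule 1 would then fail for every completion. It is A.
Word 8 cannot be C — rule 4 would then fail for every completion. It is V.
Word 2 cannot be A — rule 3 would then fail for every completion. It is R.
The only consistent sequence is: D R D A R A A V A.
Checking: rule 1 ✓; rule 2 ✓; rule 3 ✓; rule 4 ✓.

A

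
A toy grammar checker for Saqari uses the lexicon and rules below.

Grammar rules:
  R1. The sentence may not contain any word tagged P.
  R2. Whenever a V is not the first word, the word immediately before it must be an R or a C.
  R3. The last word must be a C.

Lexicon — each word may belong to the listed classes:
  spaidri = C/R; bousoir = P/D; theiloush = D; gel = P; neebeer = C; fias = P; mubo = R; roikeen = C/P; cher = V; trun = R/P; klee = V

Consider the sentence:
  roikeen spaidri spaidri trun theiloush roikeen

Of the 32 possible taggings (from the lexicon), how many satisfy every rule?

4

Candidates per position — 1:roikeen {C,P}; 2:spaidri {C,R}; 3:spaidri {C,R}; 4:trun {R,P}; 5:theiloush {D}; 6:roikeen {C,P}.
There are 32 candidate sequences in total.
The sequences that satisfy every rule: C C C R D C; C C R R D C; C R C R D C; C R R R D C.
Count = 4.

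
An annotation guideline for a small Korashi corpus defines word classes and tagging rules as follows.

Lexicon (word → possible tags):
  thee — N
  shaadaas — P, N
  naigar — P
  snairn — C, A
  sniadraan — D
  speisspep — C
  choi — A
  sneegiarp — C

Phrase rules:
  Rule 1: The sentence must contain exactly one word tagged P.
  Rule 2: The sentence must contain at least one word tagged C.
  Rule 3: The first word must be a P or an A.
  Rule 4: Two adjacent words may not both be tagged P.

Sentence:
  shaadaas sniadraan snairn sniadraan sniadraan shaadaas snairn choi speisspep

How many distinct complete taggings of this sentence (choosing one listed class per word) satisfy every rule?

Candidates per position — 1:shaadaas {P,N}; 2:sniadraan {D}; 3:snairn {C,A}; 4:sniadraan {D}; 5:sniadraan {D}; 6:shaadaas {P,N}; 7:snairn {C,A}; 8:choi {A}; 9:speisspep {C}.
There are 16 candidate sequences in total.
The sequences that satisfy every rule: P D C D D N C A C; P D C D D N A A C; P D A D D N C A C; P D A D D N A A C.
Count = 4.

4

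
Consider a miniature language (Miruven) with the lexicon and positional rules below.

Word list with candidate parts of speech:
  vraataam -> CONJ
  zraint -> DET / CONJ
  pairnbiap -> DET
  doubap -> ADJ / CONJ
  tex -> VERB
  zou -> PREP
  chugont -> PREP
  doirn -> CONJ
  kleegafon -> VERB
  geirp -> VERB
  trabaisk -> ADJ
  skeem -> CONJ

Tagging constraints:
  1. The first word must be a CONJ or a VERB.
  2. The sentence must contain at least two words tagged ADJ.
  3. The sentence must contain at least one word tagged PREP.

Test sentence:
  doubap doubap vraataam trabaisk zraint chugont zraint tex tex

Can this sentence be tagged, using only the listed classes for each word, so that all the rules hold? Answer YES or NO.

YES

Candidates per position — 1:doubap {ADJ,CONJ}; 2:doubap {ADJ,CONJ}; 3:vraataam {CONJ}; 4:trabaisk {ADJ}; 5:zraint {DET,CONJ}; 6:chugont {PREP}; 7:zraint {DET,CONJ}; 8:tex {VERB}; 9:tex {VERB}.
One satisfying assignment: CONJ ADJ CONJ ADJ CONJ PREP DET VERB VERB.
Verifying each rule — rule 1 satisfied; rule 2 satisfied; rule 3 satisfied.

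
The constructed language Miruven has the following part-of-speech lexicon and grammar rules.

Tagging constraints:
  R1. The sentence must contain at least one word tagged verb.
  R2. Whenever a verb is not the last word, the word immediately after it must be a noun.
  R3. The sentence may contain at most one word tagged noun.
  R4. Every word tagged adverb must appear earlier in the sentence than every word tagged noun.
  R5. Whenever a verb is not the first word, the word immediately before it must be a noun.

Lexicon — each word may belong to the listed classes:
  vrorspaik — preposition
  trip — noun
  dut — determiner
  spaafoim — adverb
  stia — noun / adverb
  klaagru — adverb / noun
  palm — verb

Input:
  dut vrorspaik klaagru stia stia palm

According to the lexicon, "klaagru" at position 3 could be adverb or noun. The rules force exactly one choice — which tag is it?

Candidates per position — 1:dut {determiner}; 2:vrorspaik {preposition}; 3:klaagru {adverb,noun}; 4:stia {noun,adverb}; 5:stia {noun,adverb}; 6:palm {verb}.
At position 5, choosing adverb makes rule 5 impossible to satisfy; hence noun.
At position 3, choosing noun makes rule 3 impossible to satisfy; hence adverb.
At position 4, choosing noun makes rule 3 impossible to satisfy; hence adverb.
That leaves exactly one tagging: determiner preposition adverb adverb noun verb.
Rule-by-rule: rule 1 holds; rule 2 holds; rule 3 holds; rule 4 holds; rule 5 holds.

adverb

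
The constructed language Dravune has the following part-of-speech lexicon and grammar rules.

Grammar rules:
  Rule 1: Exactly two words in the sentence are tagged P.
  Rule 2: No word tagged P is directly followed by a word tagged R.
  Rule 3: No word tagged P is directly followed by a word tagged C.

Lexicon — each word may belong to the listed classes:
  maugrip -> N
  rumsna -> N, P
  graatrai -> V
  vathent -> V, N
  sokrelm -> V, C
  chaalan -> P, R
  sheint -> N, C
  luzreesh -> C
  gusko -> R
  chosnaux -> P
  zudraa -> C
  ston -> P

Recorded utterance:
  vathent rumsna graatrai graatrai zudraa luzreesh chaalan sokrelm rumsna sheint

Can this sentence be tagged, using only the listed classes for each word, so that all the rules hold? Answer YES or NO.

YES

Candidates per position — 1:vathent {V,N}; 2:rumsna {N,P}; 3:graatrai {V}; 4:graatrai {V}; 5:zudraa {C}; 6:luzreesh {C}; 7:chaalan {P,R}; 8:sokrelm {V,C}; 9:rumsna {N,P}; 10:sheint {N,C}.
One satisfying assignment: N P V V C C P V N C.
Checking: rule 1 ✓; rule 2 ✓; rule 3 ✓.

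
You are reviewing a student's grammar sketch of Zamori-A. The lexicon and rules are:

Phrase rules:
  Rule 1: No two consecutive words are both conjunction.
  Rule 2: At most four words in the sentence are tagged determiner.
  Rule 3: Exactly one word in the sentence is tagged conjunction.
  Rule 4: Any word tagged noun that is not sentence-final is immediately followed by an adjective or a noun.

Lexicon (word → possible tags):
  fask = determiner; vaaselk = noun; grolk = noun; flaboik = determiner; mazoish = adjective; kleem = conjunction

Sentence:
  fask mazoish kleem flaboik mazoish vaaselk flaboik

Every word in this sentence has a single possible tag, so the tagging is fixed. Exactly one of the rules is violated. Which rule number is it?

Fixed tagging: determiner adjective conjunction determiner adjective noun determiner.
Rule check: R1 ok, R2 ok, R3 ok, R4 fails.
Only rule 4 fails.

4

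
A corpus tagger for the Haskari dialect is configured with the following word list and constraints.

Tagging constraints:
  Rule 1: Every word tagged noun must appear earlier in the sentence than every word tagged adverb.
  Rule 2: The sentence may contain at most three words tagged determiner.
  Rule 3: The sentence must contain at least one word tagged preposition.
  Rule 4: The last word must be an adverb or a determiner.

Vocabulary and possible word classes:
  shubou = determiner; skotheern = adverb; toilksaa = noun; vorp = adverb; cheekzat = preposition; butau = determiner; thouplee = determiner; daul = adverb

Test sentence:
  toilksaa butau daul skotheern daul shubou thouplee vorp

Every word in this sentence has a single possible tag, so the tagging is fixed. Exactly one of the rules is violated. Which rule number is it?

3

Fixed tagging: noun determiner adverb adverb adverb determiner determiner adverb.
Rule check: R1 ok, R2 ok, R3 fails, R4 ok.
Only rule 3 fails.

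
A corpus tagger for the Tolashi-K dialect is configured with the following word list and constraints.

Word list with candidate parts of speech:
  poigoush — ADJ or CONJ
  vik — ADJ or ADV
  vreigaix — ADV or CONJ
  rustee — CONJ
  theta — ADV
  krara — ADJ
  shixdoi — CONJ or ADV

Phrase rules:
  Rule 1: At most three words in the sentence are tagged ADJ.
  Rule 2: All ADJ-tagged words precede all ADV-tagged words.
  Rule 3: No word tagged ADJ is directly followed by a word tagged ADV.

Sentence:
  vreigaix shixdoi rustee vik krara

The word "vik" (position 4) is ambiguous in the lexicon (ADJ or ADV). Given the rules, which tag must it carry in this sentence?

ADJ

Candidates per position — 1:vreigaix {ADV,CONJ}; 2:shixdoi {CONJ,ADV}; 3:rustee {CONJ}; 4:vik {ADJ,ADV}; 5:krara {ADJ}.
At position 1, choosing ADV makes rule 2 impossible to satisfy; hence CONJ.
At position 2, choosing ADV makes rule 2 impossible to satisfy; hence CONJ.
At position 4, choosing ADV makes rule 2 impossible to satisfy; hence ADJ.
The unique satisfying tagging is: CONJ CONJ CONJ ADJ ADJ.
Verifying each rule — rule 1 ✓; rule 2 ✓; rule 3 ✓.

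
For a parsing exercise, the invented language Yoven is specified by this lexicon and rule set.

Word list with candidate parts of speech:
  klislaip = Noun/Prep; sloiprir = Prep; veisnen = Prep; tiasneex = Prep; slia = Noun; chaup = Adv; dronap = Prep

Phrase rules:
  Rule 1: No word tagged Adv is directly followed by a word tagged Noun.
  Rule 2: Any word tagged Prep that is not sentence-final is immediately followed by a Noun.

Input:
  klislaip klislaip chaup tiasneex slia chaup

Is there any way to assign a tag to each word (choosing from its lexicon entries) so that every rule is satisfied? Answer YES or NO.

YES

Candidates per position — 1:klislaip {Noun,Prep}; 2:klislaip {Noun,Prep}; 3:chaup {Adv}; 4:tiasneex {Prep}; 5:slia {Noun}; 6:chaup {Adv}.
One satisfying assignment: Noun Noun Adv Prep Noun Adv.
Check: rule 1 satisfied; rule 2 satisfied.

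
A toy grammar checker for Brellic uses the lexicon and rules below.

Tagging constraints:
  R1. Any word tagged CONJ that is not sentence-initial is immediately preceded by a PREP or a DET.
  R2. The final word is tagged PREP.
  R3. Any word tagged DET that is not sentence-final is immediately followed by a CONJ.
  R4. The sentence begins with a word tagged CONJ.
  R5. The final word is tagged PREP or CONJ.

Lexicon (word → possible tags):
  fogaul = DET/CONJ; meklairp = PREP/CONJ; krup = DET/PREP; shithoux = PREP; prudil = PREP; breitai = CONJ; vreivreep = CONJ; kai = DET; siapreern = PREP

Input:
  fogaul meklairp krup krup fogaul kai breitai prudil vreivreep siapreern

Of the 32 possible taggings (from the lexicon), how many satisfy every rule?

Candidates per position — 1:fogaul {DET,CONJ}; 2:meklairp {PREP,CONJ}; 3:krup {DET,PREP}; 4:krup {DET,PREP}; 5:fogaul {DET,CONJ}; 6:kai {DET}; 7:breitai {CONJ}; 8:prudil {PREP}; 9:vreivreep {CONJ}; 10:siapreern {PREP}.
There are 32 candidate sequences in total.
The sequences that satisfy every rule: CONJ PREP PREP DET CONJ DET CONJ PREP CONJ PREP; CONJ PREP PREP PREP CONJ DET CONJ PREP CONJ PREP.
Count = 2.

2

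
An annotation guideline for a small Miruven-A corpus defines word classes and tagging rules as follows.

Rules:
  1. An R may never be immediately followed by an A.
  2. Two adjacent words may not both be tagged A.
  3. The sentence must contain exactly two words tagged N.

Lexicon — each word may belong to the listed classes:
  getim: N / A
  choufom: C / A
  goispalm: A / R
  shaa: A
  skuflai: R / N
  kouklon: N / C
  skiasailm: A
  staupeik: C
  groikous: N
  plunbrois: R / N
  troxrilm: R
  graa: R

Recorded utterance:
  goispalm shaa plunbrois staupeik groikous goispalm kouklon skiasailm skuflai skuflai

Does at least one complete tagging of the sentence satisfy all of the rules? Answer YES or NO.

NO

Candidates per position — 1:goispalm {A,R}; 2:shaa {A}; 3:plunbrois {R,N}; 4:staupeik {C}; 5:groikous {N}; 6:goispalm {A,R}; 7:kouklon {N,C}; 8:skiasailm {A}; 9:skuflai {R,N}; 10:skuflai {R,N}.
Every candidate sequence violates at least one rule; no consistent tagging exists.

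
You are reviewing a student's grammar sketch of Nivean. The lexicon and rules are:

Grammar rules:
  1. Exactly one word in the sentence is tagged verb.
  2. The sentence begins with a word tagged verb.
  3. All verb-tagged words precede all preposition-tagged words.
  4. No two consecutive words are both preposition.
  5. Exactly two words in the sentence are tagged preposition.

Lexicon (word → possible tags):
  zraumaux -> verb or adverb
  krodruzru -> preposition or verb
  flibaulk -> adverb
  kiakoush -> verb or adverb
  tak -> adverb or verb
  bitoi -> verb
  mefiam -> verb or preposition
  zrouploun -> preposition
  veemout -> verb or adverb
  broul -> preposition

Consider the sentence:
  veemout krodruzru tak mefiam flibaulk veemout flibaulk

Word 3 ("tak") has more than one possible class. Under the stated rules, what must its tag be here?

Candidates per position — 1:veemout {verb,adverb}; 2:krodruzru {preposition,verb}; 3:tak {adverb,verb}; 4:mefiam {verb,preposition}; 5:flibaulk {adverb}; 6:veemout {verb,adverb}; 7:flibaulk {adverb}.
If word 1 were adverb, no tagging could satisfy rule 2; so word 1 is verb.
If word 2 were verb, no tagging could satisfy rule 1; so word 2 is preposition.
If word 3 were verb, no tagging could satisfy rule 1; so word 3 is adverb.
If word 4 were verb, no tagging could satisfy rule 1; so word 4 is preposition.
If word 6 were verb, no tagging could satisfy rule 1; so word 6 is adverb.
That leaves exactly one tagging: verb preposition adverb preposition adverb adverb adverb.
Checking: rule 1 satisfied; rule 2 satisfied; rule 3 satisfied; rule 4 satisfied; rule 5 satisfied.

adverb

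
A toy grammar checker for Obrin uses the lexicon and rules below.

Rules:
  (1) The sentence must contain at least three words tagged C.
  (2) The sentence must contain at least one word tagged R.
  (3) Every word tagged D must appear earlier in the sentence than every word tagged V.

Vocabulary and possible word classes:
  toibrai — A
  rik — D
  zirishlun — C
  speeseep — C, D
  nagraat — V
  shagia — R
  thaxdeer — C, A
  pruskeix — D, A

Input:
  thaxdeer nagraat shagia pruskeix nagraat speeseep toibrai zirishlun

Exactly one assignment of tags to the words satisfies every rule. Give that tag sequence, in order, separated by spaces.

C V R A V C A C

Candidates per position — 1:thaxdeer {C,A}; 2:nagraat {V}; 3:shagia {R}; 4:pruskeix {D,A}; 5:nagraat {V}; 6:speeseep {C,D}; 7:toibrai {A}; 8:zirishlun {C}.
If word 1 were A, no tagging could satisfy rule 1; so word 1 is C.
If word 4 were D, no tagging could satisfy rule 3; so word 4 is A.
If word 6 were D, no tagging could satisfy rule 1; so word 6 is C.
So the tagging must be: C V R A V C A C.
Checking: rule 1 satisfied; rule 2 satisfied; rule 3 satisfied.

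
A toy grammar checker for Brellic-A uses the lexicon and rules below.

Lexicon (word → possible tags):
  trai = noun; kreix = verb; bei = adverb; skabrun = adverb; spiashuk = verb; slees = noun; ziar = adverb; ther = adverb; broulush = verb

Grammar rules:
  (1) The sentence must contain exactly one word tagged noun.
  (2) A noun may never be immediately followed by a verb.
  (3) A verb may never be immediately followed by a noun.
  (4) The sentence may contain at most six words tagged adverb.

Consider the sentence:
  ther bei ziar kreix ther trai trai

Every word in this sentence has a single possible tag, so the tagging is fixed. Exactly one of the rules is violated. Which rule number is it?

Fixed tagging: adverb adverb adverb verb adverb noun noun.
Rule check: R1 fail, R2 pass, R3 pass, R4 pass.
Only rule 1 fails.

1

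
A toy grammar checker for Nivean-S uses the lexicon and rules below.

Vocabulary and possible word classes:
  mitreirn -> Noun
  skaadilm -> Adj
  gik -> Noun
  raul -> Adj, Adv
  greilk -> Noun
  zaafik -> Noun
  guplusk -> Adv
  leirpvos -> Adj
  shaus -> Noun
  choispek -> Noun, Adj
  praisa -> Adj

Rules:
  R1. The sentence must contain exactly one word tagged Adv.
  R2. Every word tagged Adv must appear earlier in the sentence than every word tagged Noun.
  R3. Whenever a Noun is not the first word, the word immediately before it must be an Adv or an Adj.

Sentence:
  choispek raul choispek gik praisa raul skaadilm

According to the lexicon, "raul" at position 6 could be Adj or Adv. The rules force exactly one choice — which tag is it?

Adj

Candidates per position — 1:choispek {Noun,Adj}; 2:raul {Adj,Adv}; 3:choispek {Noun,Adj}; 4:gik {Noun}; 5:praisa {Adj}; 6:raul {Adj,Adv}; 7:skaadilm {Adj}.
At position 3, choosing Noun makes rule 3 impossible to satisfy; hence Adj.
At position 6, choosing Adv makes rule 2 impossible to satisfy; hence Adj.
At position 2, choosing Adj makes rule 1 impossible to satisfy; hence Adv.
At position 1, choosing Noun makes rule 2 impossible to satisfy; hence Adj.
So the tagging must be: Adj Adv Adj Noun Adj Adj Adj.
Rule-by-rule: rule 1 ok; rule 2 ok; rule 3 ok.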